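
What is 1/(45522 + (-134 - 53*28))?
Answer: 1/43904 ≈ 2.2777e-5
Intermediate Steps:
1/(45522 + (-134 - 53*28)) = 1/(45522 + (-134 - 1484)) = 1/(45522 - 1618) = 1/43904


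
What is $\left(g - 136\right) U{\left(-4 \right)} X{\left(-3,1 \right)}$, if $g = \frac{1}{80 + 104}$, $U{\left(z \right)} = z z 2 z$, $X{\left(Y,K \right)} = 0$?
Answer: $0$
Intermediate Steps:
$U{\left(z \right)} = 2 z^{3}$ ($U{\left(z \right)} = z^{2} \cdot 2 z = 2 z^{2} z = 2 z^{3}$)
$g = \frac{1}{184} \approx 0.0054348$
$\left(g - 136\right) U{\left(-4 \right)} X{\left(-3,1 \right)} = \left(\frac{1}{184} - 136\right) 2 \left(-4\right)^{3} \cdot 0 = - \frac{25023 \cdot 2 \left(-64\right) 0}{184} = - \frac{25023 \left(\left(-128\right) 0\right)}{184} = \left(- \frac{25023}{184}\right) 0 = 0$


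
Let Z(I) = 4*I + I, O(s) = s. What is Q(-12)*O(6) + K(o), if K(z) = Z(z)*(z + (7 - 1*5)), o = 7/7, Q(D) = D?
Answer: -57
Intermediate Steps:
o = 1 (o = 7*(⅐) = 1)
Z(I) = 5*I
K(z) = 5*z*(2 + z) (K(z) = (5*z)*(z + (7 - 1*5)) = (5*z)*(z + (7 - 5)) = (5*z)*(z + 2) = (5*z)*(2 + z) = 5*z*(2 + z))
Q(-12)*O(6) + K(o) = -12*6 + 5*1*(2 + 1) = -72 + 5*1*3 = -72 + 15 = -57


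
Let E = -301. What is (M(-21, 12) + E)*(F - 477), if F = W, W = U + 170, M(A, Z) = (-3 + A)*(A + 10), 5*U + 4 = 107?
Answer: 52984/5 ≈ 10597.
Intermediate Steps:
U = 103/5 (U = -⅘ + (⅕)*107 = -⅘ + 107/5 = 103/5 ≈ 20.600)
M(A, Z) = (-3 + A)*(10 + A)
W = 953/5 (W = 103/5 + 170 = 953/5 ≈ 190.60)
F = 953/5 ≈ 190.60
(M(-21, 12) + E)*(F - 477) = ((-30 + (-21)² + 7*(-21)) - 301)*(953/5 - 477) = ((-30 + 441 - 147) - 301)*(-1432/5) = (264 - 301)*(-1432/5) = -37*(-1432/5) = 52984/5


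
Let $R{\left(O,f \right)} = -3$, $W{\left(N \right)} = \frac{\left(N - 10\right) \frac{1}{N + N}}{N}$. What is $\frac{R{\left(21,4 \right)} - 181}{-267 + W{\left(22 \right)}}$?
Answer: $\frac{44528}{64611} \approx 0.68917$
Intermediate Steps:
$W{\left(N \right)} = \frac{-10 + N}{2 N^{2}}$ ($W{\left(N \right)} = \frac{\left(-10 + N\right) \frac{1}{2 N}}{N} = \frac{\frac{1}{2} \frac{1}{N} \left(-10 + N\right)}{N} = \frac{-10 + N}{2 N^{2}}$)
$\frac{R{\left(21,4 \right)} - 181}{-267 + W{\left(22 \right)}} = \frac{-3 - 181}{-267 + \frac{-10 + 22}{2 \cdot 484}} = - \frac{184}{-267 + \frac{1}{2} \cdot \frac{1}{484} \cdot 12} = - \frac{184}{-267 + \frac{3}{242}} = - \frac{184}{- \frac{64611}{242}} = \left(-184\right) \left(- \frac{242}{64611}\right) = \frac{44528}{64611}$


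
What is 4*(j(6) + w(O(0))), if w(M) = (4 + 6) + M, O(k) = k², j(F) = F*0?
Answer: 40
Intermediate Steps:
j(F) = 0
w(M) = 10 + M
4*(j(6) + w(O(0))) = 4*(0 + (10 + 0²)) = 4*(0 + (10 + 0)) = 4*(0 + 10) = 4*10 = 40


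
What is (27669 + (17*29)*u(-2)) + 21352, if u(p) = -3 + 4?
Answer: 49514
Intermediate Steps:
u(p) = 1
(27669 + (17*29)*u(-2)) + 21352 = (27669 + (17*29)*1) + 21352 = (27669 + 493*1) + 21352 = (27669 + 493) + 21352 = 28162 + 21352 = 49514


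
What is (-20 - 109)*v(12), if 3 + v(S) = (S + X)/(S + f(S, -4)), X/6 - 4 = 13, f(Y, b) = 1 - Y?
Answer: -14319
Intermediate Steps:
X = 102 (X = 24 + 6*13 = 24 + 78 = 102)
v(S) = 99 + S (v(S) = -3 + (S + 102)/(S + (1 - S)) = -3 + (102 + S)/1 = -3 + (102 + S)*1 = -3 + (102 + S) = 99 + S)
(-20 - 109)*v(12) = (-20 - 109)*(99 + 12) = -129*111 = -14319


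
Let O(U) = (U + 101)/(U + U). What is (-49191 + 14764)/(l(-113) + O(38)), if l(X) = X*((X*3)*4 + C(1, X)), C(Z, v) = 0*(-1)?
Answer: -2616452/11645467 ≈ -0.22468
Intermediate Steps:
C(Z, v) = 0
l(X) = 12*X**2 (l(X) = X*((X*3)*4 + 0) = X*((3*X)*4 + 0) = X*(12*X + 0) = X*(12*X) = 12*X**2)
O(U) = (101 + U)/(2*U) (O(U) = (101 + U)/((2*U)) = (101 + U)*(1/(2*U)) = (101 + U)/(2*U))
(-49191 + 14764)/(l(-113) + O(38)) = (-49191 + 14764)/(12*(-113)**2 + (1/2)*(101 + 38)/38) = -34427/(12*12769 + (1/2)*(1/38)*139) = -34427/(153228 + 139/76) = -34427/11645467/76 = -34427*76/11645467 = -2616452/11645467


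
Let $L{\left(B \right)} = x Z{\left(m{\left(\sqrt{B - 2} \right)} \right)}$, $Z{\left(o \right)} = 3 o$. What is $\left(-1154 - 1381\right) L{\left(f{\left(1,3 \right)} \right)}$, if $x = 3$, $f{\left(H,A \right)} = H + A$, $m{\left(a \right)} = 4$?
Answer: $-91260$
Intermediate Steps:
$f{\left(H,A \right)} = A + H$
$L{\left(B \right)} = 36$ ($L{\left(B \right)} = 3 \cdot 3 \cdot 4 = 3 \cdot 12 = 36$)
$\left(-1154 - 1381\right) L{\left(f{\left(1,3 \right)} \right)} = \left(-1154 - 1381\right) 36 = \left(-2535\right) 36 = -91260$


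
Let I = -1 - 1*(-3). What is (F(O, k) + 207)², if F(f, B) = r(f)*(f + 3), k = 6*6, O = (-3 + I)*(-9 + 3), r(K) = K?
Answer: 68121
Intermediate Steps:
I = 2 (I = -1 + 3 = 2)
O = 6 (O = (-3 + 2)*(-9 + 3) = -1*(-6) = 6)
k = 36
F(f, B) = f*(3 + f) (F(f, B) = f*(f + 3) = f*(3 + f))
(F(O, k) + 207)² = (6*(3 + 6) + 207)² = (6*9 + 207)² = (54 + 207)² = 261² = 68121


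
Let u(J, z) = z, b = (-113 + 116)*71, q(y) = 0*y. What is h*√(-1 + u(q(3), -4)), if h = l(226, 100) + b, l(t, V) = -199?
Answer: 14*I*√5 ≈ 31.305*I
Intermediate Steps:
q(y) = 0
b = 213 (b = 3*71 = 213)
h = 14 (h = -199 + 213 = 14)
h*√(-1 + u(q(3), -4)) = 14*√(-1 - 4) = 14*√(-5) = 14*(I*√5) = 14*I*√5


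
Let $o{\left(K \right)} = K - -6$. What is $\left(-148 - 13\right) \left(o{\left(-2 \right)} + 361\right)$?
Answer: $-58765$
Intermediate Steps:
$o{\left(K \right)} = 6 + K$ ($o{\left(K \right)} = K + 6 = 6 + K$)
$\left(-148 - 13\right) \left(o{\left(-2 \right)} + 361\right) = \left(-148 - 13\right) \left(\left(6 - 2\right) + 361\right) = \left(-148 - 13\right) \left(4 + 361\right) = \left(-161\right) 365 = -58765$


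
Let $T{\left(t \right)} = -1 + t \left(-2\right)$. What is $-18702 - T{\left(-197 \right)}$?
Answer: $-19095$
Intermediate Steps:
$T{\left(t \right)} = -1 - 2 t$
$-18702 - T{\left(-197 \right)} = -18702 - \left(-1 - -394\right) = -18702 - \left(-1 + 394\right) = -18702 - 393 = -19095$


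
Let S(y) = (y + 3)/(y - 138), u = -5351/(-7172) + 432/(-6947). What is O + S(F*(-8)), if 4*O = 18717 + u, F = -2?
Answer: 56885957119589/12157027696 ≈ 4679.3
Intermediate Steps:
u = 34075093/49823884 (u = -5351*(-1/7172) + 432*(-1/6947) = 5351/7172 - 432/6947 = 34075093/49823884 ≈ 0.68391)
S(y) = (3 + y)/(-138 + y)
O = 932587711921/199295536 (O = (18717 + 34075093/49823884)/4 = (¼)*(932587711921/49823884) = 932587711921/199295536 ≈ 4679.4)
O + S(F*(-8)) = 932587711921/199295536 + (3 - 2*(-8))/(-138 - 2*(-8)) = 932587711921/199295536 + (3 + 16)/(-138 + 16) = 932587711921/199295536 + 19/(-122) = 932587711921/199295536 - 1/122*19 = 932587711921/199295536 - 19/122 = 56885957119589/12157027696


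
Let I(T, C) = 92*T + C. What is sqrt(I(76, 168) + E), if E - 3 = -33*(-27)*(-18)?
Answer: 5*I*sqrt(355) ≈ 94.207*I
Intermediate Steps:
I(T, C) = C + 92*T
E = -16035 (E = 3 - 33*(-27)*(-18) = 3 + 891*(-18) = 3 - 16038 = -16035)
sqrt(I(76, 168) + E) = sqrt((168 + 92*76) - 16035) = sqrt((168 + 6992) - 16035) = sqrt(7160 - 16035) = sqrt(-8875) = 5*I*sqrt(355)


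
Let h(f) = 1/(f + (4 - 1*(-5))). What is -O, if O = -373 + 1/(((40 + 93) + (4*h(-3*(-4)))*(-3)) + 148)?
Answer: 732192/1963 ≈ 373.00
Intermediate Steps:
h(f) = 1/(9 + f) (h(f) = 1/(f + (4 + 5)) = 1/(f + 9) = 1/(9 + f))
O = -732192/1963 (O = -373 + 1/(((40 + 93) + (4/(9 - 3*(-4)))*(-3)) + 148) = -373 + 1/((133 + (4/(9 + 12))*(-3)) + 148) = -373 + 1/((133 + (4/21)*(-3)) + 148) = -373 + 1/((133 - 4/7) + 148) = -373 + 1/(927/7 + 148) = -373 + 1/(1963/7) = -373 + 7/1963 = -732192/1963 ≈ -373.00)
-O = -1*(-732192/1963) = 732192/1963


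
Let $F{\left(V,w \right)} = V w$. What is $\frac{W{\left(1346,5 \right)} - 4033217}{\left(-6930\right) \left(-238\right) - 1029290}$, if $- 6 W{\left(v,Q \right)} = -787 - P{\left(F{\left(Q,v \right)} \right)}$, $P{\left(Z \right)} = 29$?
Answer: $- \frac{4033081}{620050} \approx -6.5044$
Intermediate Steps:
$W{\left(v,Q \right)} = 136$ ($W{\left(v,Q \right)} = - \frac{-787 - 29}{6} = \left(- \frac{1}{6}\right) \left(-816\right) = 136$)
$\frac{W{\left(1346,5 \right)} - 4033217}{\left(-6930\right) \left(-238\right) - 1029290} = \frac{136 - 4033217}{\left(-6930\right) \left(-238\right) - 1029290} = - \frac{4033081}{1649340 - 1029290} = - \frac{4033081}{620050}$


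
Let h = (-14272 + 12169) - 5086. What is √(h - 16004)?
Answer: 3*I*√2577 ≈ 152.29*I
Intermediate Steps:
h = -7189 (h = -2103 - 5086 = -7189)
√(h - 16004) = √(-7189 - 16004) = √(-23193) = 3*I*√2577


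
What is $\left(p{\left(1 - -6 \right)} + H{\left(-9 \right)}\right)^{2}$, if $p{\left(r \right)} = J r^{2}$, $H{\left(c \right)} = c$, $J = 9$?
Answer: $186624$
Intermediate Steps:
$p{\left(r \right)} = 9 r^{2}$
$\left(p{\left(1 - -6 \right)} + H{\left(-9 \right)}\right)^{2} = \left(9 \left(1 - -6\right)^{2} - 9\right)^{2} = \left(9 \left(1 + 6\right)^{2} - 9\right)^{2} = \left(9 \cdot 7^{2} - 9\right)^{2} = \left(9 \cdot 49 - 9\right)^{2} = \left(441 - 9\right)^{2} = 432^{2} = 186624$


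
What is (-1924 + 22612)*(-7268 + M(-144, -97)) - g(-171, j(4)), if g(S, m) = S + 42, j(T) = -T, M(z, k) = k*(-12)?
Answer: -126279423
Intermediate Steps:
M(z, k) = -12*k
g(S, m) = 42 + S
(-1924 + 22612)*(-7268 + M(-144, -97)) - g(-171, j(4)) = (-1924 + 22612)*(-7268 - 12*(-97)) - (42 - 171) = 20688*(-7268 + 1164) - 1*(-129) = 20688*(-6104) + 129 = -126279552 + 129 = -126279423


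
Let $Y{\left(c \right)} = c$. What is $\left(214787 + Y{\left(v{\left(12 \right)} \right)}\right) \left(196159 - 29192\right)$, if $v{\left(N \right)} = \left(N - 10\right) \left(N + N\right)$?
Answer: $35870355445$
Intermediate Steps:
$v{\left(N \right)} = 2 N \left(-10 + N\right)$ ($v{\left(N \right)} = \left(-10 + N\right) 2 N = 2 N \left(-10 + N\right)$)
$\left(214787 + Y{\left(v{\left(12 \right)} \right)}\right) \left(196159 - 29192\right) = \left(214787 + 2 \cdot 12 \left(-10 + 12\right)\right) \left(196159 - 29192\right) = \left(214787 + 2 \cdot 12 \cdot 2\right) 166967 = \left(214787 + 48\right) 166967 = 214835 \cdot 166967 = 35870355445$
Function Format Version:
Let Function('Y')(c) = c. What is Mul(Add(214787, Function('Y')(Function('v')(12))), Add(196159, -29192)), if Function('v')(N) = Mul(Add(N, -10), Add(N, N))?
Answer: 35870355445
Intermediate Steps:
Function('v')(N) = Mul(2, N, Add(-10, N)) (Function('v')(N) = Mul(Add(-10, N), Mul(2, N)) = Mul(2, N, Add(-10, N)))
Mul(Add(214787, Function('Y')(Function('v')(12))), Add(196159, -29192)) = Mul(Add(214787, Mul(2, 12, Add(-10, 12))), Add(196159, -29192)) = Mul(Add(214787, Mul(2, 12, 2)), 166967) = Mul(Add(214787, 48), 166967) = Mul(214835, 166967) = 35870355445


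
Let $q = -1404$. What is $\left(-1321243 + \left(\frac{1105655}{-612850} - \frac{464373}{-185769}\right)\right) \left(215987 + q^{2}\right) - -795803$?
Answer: $- \frac{430068310312336633639}{148821610} \approx -2.8898 \cdot 10^{12}$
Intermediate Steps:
$\left(-1321243 + \left(\frac{1105655}{-612850} - \frac{464373}{-185769}\right)\right) \left(215987 + q^{2}\right) - -795803 = \left(-1321243 + \left(\frac{1105655}{-612850} - \frac{464373}{-185769}\right)\right) \left(215987 + \left(-1404\right)^{2}\right) - -795803 = \left(-1321243 + \left(1105655 \left(- \frac{1}{612850}\right) - - \frac{51597}{20641}\right)\right) \left(215987 + 1971216\right) + 795803 = \left(-1321243 + \left(- \frac{221131}{122570} + \frac{51597}{20641}\right)\right) 2187203 + 795803 = \left(-1321243 + \frac{1759879319}{2529967370}\right) 2187203 + 795803 = \left(- \frac{3342699917961591}{2529967370}\right) 2187203 + 795803 = - \frac{430068428745020336469}{148821610} + 795803 = - \frac{430068310312336633639}{148821610}$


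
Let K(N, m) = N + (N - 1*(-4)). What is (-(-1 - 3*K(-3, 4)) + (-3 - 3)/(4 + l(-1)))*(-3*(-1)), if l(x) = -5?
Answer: 3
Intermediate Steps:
K(N, m) = 4 + 2*N (K(N, m) = N + (N + 4) = N + (4 + N) = 4 + 2*N)
(-(-1 - 3*K(-3, 4)) + (-3 - 3)/(4 + l(-1)))*(-3*(-1)) = (-(-1 - 3*(4 + 2*(-3))) + (-3 - 3)/(4 - 5))*(-3*(-1)) = (-(-1 - 3*(4 - 6)) - 6/(-1))*3 = (-(-1 - 3*(-2)) - 6*(-1))*3 = (-(-1 + 6) + 6)*3 = (-1*5 + 6)*3 = (-5 + 6)*3 = 1*3 = 3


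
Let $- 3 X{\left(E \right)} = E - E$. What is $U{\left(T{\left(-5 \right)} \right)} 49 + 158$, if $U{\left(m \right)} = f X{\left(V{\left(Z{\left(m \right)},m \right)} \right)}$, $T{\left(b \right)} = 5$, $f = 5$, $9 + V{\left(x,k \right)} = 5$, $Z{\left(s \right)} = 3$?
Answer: $158$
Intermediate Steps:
$V{\left(x,k \right)} = -4$ ($V{\left(x,k \right)} = -9 + 5 = -4$)
$X{\left(E \right)} = 0$ ($X{\left(E \right)} = - \frac{E - E}{3} = \left(- \frac{1}{3}\right) 0 = 0$)
$U{\left(m \right)} = 0$ ($U{\left(m \right)} = 5 \cdot 0 = 0$)
$U{\left(T{\left(-5 \right)} \right)} 49 + 158 = 0 \cdot 49 + 158 = 0 + 158 = 158$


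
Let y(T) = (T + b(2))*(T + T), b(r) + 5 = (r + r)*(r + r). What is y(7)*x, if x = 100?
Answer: 25200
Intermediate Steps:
b(r) = -5 + 4*r² (b(r) = -5 + (r + r)*(r + r) = -5 + (2*r)*(2*r) = -5 + 4*r²)
y(T) = 2*T*(11 + T) (y(T) = (T + (-5 + 4*2²))*(T + T) = (T + (-5 + 4*4))*(2*T) = (T + (-5 + 16))*(2*T) = (T + 11)*(2*T) = (11 + T)*(2*T) = 2*T*(11 + T))
y(7)*x = (2*7*(11 + 7))*100 = (2*7*18)*100 = 252*100 = 25200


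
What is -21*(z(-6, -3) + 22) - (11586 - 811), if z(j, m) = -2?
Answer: -11195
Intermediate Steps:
-21*(z(-6, -3) + 22) - (11586 - 811) = -21*(-2 + 22) - (11586 - 811) = -21*20 - 1*10775 = -420 - 10775 = -11195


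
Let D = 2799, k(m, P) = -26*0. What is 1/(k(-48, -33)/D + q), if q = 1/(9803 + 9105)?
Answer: 18908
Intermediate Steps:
k(m, P) = 0
q = 1/18908 ≈ 5.2888e-5
1/(k(-48, -33)/D + q) = 1/(0/2799 + 1/18908) = 1/(0*(1/2799) + 1/18908) = 1/(0 + 1/18908) = 1/(1/18908) = 18908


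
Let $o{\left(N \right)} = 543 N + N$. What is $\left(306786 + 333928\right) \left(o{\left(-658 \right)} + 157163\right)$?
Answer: $-128648323346$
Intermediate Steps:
$o{\left(N \right)} = 544 N$
$\left(306786 + 333928\right) \left(o{\left(-658 \right)} + 157163\right) = \left(306786 + 333928\right) \left(544 \left(-658\right) + 157163\right) = 640714 \left(-357952 + 157163\right) = 640714 \left(-200789\right) = -128648323346$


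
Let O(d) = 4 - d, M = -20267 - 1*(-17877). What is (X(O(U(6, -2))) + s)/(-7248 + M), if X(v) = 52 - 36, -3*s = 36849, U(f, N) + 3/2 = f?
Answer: 12267/9638 ≈ 1.2728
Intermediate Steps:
U(f, N) = -3/2 + f
s = -12283 (s = -⅓*36849 = -12283)
M = -2390 (M = -20267 + 17877 = -2390)
X(v) = 16
(X(O(U(6, -2))) + s)/(-7248 + M) = (16 - 12283)/(-7248 - 2390) = -12267/(-9638) = -12267*(-1/9638) = 12267/9638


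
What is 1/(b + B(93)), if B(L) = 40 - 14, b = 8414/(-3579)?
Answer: 3579/84640 ≈ 0.042285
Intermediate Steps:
b = -8414/3579 (b = 8414*(-1/3579) = -8414/3579 ≈ -2.3509)
B(L) = 26
1/(b + B(93)) = 1/(-8414/3579 + 26) = 1/(84640/3579) = 3579/84640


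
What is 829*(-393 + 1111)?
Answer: 595222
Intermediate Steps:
829*(-393 + 1111) = 829*718 = 595222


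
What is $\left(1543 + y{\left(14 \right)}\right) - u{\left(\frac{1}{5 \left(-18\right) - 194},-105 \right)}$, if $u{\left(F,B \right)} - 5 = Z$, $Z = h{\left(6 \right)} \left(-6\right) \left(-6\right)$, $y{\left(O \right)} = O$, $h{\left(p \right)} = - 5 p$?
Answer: $2632$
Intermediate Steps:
$Z = -1080$ ($Z = \left(-5\right) 6 \left(-6\right) \left(-6\right) = \left(-30\right) \left(-6\right) \left(-6\right) = 180 \left(-6\right) = -1080$)
$u{\left(F,B \right)} = -1075$ ($u{\left(F,B \right)} = 5 - 1080 = -1075$)
$\left(1543 + y{\left(14 \right)}\right) - u{\left(\frac{1}{5 \left(-18\right) - 194},-105 \right)} = \left(1543 + 14\right) - -1075 = 1557 + 1075 = 2632$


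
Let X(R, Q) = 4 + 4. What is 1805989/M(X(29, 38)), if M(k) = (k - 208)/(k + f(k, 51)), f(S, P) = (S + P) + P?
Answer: -106553351/100 ≈ -1.0655e+6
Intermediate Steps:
f(S, P) = S + 2*P (f(S, P) = (P + S) + P = S + 2*P)
X(R, Q) = 8
M(k) = (-208 + k)/(102 + 2*k) (M(k) = (k - 208)/(k + (k + 2*51)) = (-208 + k)/(k + (k + 102)) = (-208 + k)/(k + (102 + k)) = (-208 + k)/(102 + 2*k))
1805989/M(X(29, 38)) = 1805989/(((-208 + 8)/(2*(51 + 8)))) = 1805989/(((1/2)*(-200)/59)) = 1805989/(((1/2)*(1/59)*(-200))) = 1805989/(-100/59) = 1805989*(-59/100) = -106553351/100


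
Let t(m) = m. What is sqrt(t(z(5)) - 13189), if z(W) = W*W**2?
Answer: 2*I*sqrt(3266) ≈ 114.3*I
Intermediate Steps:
z(W) = W**3
sqrt(t(z(5)) - 13189) = sqrt(5**3 - 13189) = sqrt(125 - 13189) = sqrt(-13064) = 2*I*sqrt(3266)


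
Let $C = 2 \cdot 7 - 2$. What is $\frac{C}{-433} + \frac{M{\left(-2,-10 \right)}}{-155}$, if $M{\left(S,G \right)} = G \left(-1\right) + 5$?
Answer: $- \frac{1671}{13423} \approx -0.12449$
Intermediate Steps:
$M{\left(S,G \right)} = 5 - G$ ($M{\left(S,G \right)} = - G + 5 = 5 - G$)
$C = 12$ ($C = 14 - 2 = 12$)
$\frac{C}{-433} + \frac{M{\left(-2,-10 \right)}}{-155} = \frac{12}{-433} + \frac{5 - -10}{-155} = 12 \left(- \frac{1}{433}\right) + \left(5 + 10\right) \left(- \frac{1}{155}\right) = - \frac{12}{433} + 15 \left(- \frac{1}{155}\right) = - \frac{12}{433} - \frac{3}{31} = - \frac{1671}{13423}$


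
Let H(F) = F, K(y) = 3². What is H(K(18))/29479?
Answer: 9/29479 ≈ 0.00030530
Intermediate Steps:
K(y) = 9
H(K(18))/29479 = 9/29479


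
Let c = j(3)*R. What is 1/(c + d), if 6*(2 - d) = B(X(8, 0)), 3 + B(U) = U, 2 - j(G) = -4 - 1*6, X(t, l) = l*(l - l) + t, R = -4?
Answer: -6/281 ≈ -0.021352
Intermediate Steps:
X(t, l) = t (X(t, l) = l*0 + t = 0 + t = t)
j(G) = 12 (j(G) = 2 - (-4 - 1*6) = 2 - (-4 - 6) = 2 - 1*(-10) = 2 + 10 = 12)
B(U) = -3 + U
d = 7/6 (d = 2 - (-3 + 8)/6 = 2 - 1/6*5 = 2 - 5/6 = 7/6 ≈ 1.1667)
c = -48 (c = 12*(-4) = -48)
1/(c + d) = 1/(-48 + 7/6) = 1/(-281/6) = -6/281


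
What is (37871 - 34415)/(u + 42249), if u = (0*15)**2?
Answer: 1152/14083 ≈ 0.081801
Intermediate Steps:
u = 0 (u = 0**2 = 0)
(37871 - 34415)/(u + 42249) = (37871 - 34415)/(0 + 42249) = 3456/42249 = 3456*(1/42249) = 1152/14083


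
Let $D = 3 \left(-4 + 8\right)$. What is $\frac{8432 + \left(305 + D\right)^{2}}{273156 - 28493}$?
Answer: $\frac{108921}{244663} \approx 0.44519$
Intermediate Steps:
$D = 12$ ($D = 3 \cdot 4 = 12$)
$\frac{8432 + \left(305 + D\right)^{2}}{273156 - 28493} = \frac{8432 + \left(305 + 12\right)^{2}}{273156 - 28493} = \frac{8432 + 317^{2}}{244663} = \left(8432 + 100489\right) \frac{1}{244663} = 108921 \cdot \frac{1}{244663} = \frac{108921}{244663}$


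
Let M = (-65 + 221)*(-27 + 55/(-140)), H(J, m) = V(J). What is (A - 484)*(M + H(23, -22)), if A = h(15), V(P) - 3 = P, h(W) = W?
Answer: 1991977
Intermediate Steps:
V(P) = 3 + P
H(J, m) = 3 + J
A = 15
M = -29913/7 (M = 156*(-27 + 55*(-1/140)) = 156*(-27 - 11/28) = 156*(-767/28) = -29913/7 ≈ -4273.3)
(A - 484)*(M + H(23, -22)) = (15 - 484)*(-29913/7 + (3 + 23)) = -469*(-29913/7 + 26) = -469*(-29731/7) = 1991977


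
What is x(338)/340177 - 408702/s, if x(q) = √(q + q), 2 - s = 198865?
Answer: 19862312956/9664088393 ≈ 2.0553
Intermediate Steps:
s = -198863 (s = 2 - 1*198865 = 2 - 198865 = -198863)
x(q) = √2*√q (x(q) = √(2*q) = √2*√q)
x(338)/340177 - 408702/s = (√2*√338)/340177 - 408702/(-198863) = (√2*(13*√2))*(1/340177) - 408702*(-1/198863) = 26*(1/340177) + 58386/28409 = 26/340177 + 58386/28409 = 19862312956/9664088393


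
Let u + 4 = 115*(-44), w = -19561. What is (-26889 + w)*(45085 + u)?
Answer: -1858975450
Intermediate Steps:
u = -5064 (u = -4 + 115*(-44) = -4 - 5060 = -5064)
(-26889 + w)*(45085 + u) = (-26889 - 19561)*(45085 - 5064) = -46450*40021 = -1858975450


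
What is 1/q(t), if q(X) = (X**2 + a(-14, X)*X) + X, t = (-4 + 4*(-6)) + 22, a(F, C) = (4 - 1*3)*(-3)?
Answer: 1/48 ≈ 0.020833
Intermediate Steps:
a(F, C) = -3 (a(F, C) = (4 - 3)*(-3) = 1*(-3) = -3)
t = -6 (t = (-4 - 24) + 22 = -28 + 22 = -6)
q(X) = X**2 - 2*X (q(X) = (X**2 - 3*X) + X = X**2 - 2*X)
1/q(t) = 1/(-6*(-2 - 6)) = 1/(-6*(-8)) = 1/48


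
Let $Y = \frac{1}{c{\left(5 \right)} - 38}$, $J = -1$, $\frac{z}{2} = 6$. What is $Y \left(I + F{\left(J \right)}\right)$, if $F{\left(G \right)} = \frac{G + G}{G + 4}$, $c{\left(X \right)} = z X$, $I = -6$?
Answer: $- \frac{10}{33} \approx -0.30303$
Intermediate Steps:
$z = 12$ ($z = 2 \cdot 6 = 12$)
$c{\left(X \right)} = 12 X$
$F{\left(G \right)} = \frac{2 G}{4 + G}$
$Y = \frac{1}{22}$ ($Y = \frac{1}{12 \cdot 5 - 38} = \frac{1}{60 - 38} = \frac{1}{22} \approx 0.045455$)
$Y \left(I + F{\left(J \right)}\right) = \frac{-6 + 2 \left(-1\right) \frac{1}{4 - 1}}{22} = \frac{-6 + 2 \left(-1\right) \frac{1}{3}}{22} = \frac{-6 - \frac{2}{3}}{22} = \frac{1}{22} \left(- \frac{20}{3}\right) = - \frac{10}{33}$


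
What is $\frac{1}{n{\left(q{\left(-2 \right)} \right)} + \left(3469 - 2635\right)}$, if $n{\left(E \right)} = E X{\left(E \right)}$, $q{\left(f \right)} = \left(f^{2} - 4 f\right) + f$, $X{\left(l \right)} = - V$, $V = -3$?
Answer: $\frac{1}{864} \approx 0.0011574$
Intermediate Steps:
$X{\left(l \right)} = 3$ ($X{\left(l \right)} = \left(-1\right) \left(-3\right) = 3$)
$q{\left(f \right)} = f^{2} - 3 f$
$n{\left(E \right)} = 3 E$ ($n{\left(E \right)} = E 3 = 3 E$)
$\frac{1}{n{\left(q{\left(-2 \right)} \right)} + \left(3469 - 2635\right)} = \frac{1}{3 \left(- 2 \left(-3 - 2\right)\right) + \left(3469 - 2635\right)} = \frac{1}{3 \left(\left(-2\right) \left(-5\right)\right) + \left(3469 - 2635\right)} = \frac{1}{3 \cdot 10 + 834} = \frac{1}{30 + 834} = \frac{1}{864}$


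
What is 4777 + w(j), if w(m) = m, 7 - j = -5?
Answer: 4789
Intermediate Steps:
j = 12 (j = 7 - 1*(-5) = 7 + 5 = 12)
4777 + w(j) = 4777 + 12 = 4789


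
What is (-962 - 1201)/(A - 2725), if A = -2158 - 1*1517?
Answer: 2163/6400 ≈ 0.33797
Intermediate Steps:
A = -3675 (A = -2158 - 1517 = -3675)
(-962 - 1201)/(A - 2725) = (-962 - 1201)/(-3675 - 2725) = -2163/(-6400) = -2163*(-1/6400) = 2163/6400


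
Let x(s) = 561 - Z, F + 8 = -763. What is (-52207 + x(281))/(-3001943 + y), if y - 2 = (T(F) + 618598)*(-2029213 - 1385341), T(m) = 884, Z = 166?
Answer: 51812/2115257742969 ≈ 2.4494e-8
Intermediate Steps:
F = -771 (F = -8 - 763 = -771)
x(s) = 395 (x(s) = 561 - 1*166 = 561 - 166 = 395)
y = -2115254741026 (y = 2 + (884 + 618598)*(-2029213 - 1385341) = 2 + 619482*(-3414554) = 2 - 2115254741028 = -2115254741026)
(-52207 + x(281))/(-3001943 + y) = (-52207 + 395)/(-3001943 - 2115254741026) = -51812/(-2115257742969) = -51812*(-1/2115257742969) = 51812/2115257742969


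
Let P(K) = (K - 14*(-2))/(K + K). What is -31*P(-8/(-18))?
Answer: -992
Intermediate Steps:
P(K) = (28 + K)/(2*K) (P(K) = (K + 28)/((2*K)) = (28 + K)*(1/(2*K)) = (28 + K)/(2*K))
-31*P(-8/(-18)) = -31*(28 - 8/(-18))/(2*((-8/(-18)))) = -31*(28 - 8*(-1/18))/(2*((-8*(-1/18)))) = -31*(28 + 4/9)/(2*4/9) = -31*9*256/(2*4*9) = -31*32 = -992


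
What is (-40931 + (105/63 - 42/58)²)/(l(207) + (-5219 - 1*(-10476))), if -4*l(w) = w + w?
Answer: -619600030/78013683 ≈ -7.9422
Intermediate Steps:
l(w) = -w/2 (l(w) = -(w + w)/4 = -w/2)
(-40931 + (105/63 - 42/58)²)/(l(207) + (-5219 - 1*(-10476))) = (-40931 + (105/63 - 42/58)²)/(-½*207 + (-5219 - 1*(-10476))) = (-40931 + (105*(1/63) - 42*1/58)²)/(-207/2 + (-5219 + 10476)) = (-40931 + (5/3 - 21/29)²)/(-207/2 + 5257) = (-40931 + (82/87)²)/(10307/2) = (-40931 + 6724/7569)*(2/10307) = -309800015/7569*2/10307 = -619600030/78013683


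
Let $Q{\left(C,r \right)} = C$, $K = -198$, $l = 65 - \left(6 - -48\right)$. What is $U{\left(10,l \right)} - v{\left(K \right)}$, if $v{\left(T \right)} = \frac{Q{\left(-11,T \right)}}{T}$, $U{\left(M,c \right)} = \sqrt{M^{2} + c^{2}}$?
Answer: $- \frac{1}{18} + \sqrt{221} \approx 14.811$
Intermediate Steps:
$l = 11$ ($l = 65 - \left(6 + 48\right) = 65 - 54 = 11$)
$v{\left(T \right)} = - \frac{11}{T}$
$U{\left(10,l \right)} - v{\left(K \right)} = \sqrt{10^{2} + 11^{2}} - - \frac{11}{-198} = \sqrt{100 + 121} - \left(-11\right) \left(- \frac{1}{198}\right) = \sqrt{221} - \frac{1}{18} = - \frac{1}{18} + \sqrt{221}$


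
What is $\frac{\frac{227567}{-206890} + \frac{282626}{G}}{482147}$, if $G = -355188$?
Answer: $- \frac{17412695092}{4428812214562755} \approx -3.9317 \cdot 10^{-6}$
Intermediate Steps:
$\frac{\frac{227567}{-206890} + \frac{282626}{G}}{482147} = \frac{\frac{227567}{-206890} + \frac{282626}{-355188}}{482147} = \left(227567 \left(- \frac{1}{206890}\right) + 282626 \left(- \frac{1}{355188}\right)\right) \frac{1}{482147} = \left(- \frac{227567}{206890} - \frac{141313}{177594}\right) \frac{1}{482147} = \left(- \frac{17412695092}{9185605665}\right) \frac{1}{482147} = - \frac{17412695092}{4428812214562755}$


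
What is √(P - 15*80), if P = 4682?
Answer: √3482 ≈ 59.008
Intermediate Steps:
√(P - 15*80) = √(4682 - 15*80) = √(4682 - 1200) = √3482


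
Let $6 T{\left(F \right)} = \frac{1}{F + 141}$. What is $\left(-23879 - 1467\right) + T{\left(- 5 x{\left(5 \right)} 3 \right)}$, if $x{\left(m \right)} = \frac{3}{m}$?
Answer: $- \frac{20074031}{792} \approx -25346.0$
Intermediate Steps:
$T{\left(F \right)} = \frac{1}{6 \left(141 + F\right)}$ ($T{\left(F \right)} = \frac{1}{6 \left(F + 141\right)} = \frac{1}{6 \left(141 + F\right)}$)
$\left(-23879 - 1467\right) + T{\left(- 5 x{\left(5 \right)} 3 \right)} = \left(-23879 - 1467\right) + \frac{1}{6 \left(141 + - 5 \cdot \frac{3}{5} \cdot 3\right)} = -25346 + \frac{1}{6 \left(141 + - 5 \cdot 3 \cdot \frac{1}{5} \cdot 3\right)} = -25346 + \frac{1}{6 \left(141 + \left(-5\right) \frac{3}{5} \cdot 3\right)} = -25346 + \frac{1}{6 \left(141 - 9\right)} = -25346 + \frac{1}{6 \cdot 132} = -25346 + \frac{1}{6} \cdot \frac{1}{132} = -25346 + \frac{1}{792} = - \frac{20074031}{792}$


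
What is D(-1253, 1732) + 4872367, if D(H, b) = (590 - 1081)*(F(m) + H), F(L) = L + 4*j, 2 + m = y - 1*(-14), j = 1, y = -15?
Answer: 5487099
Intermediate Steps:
m = -3 (m = -2 + (-15 - 1*(-14)) = -2 + (-15 + 14) = -2 - 1 = -3)
F(L) = 4 + L (F(L) = L + 4*1 = L + 4 = 4 + L)
D(H, b) = -491 - 491*H (D(H, b) = (590 - 1081)*((4 - 3) + H) = -491*(1 + H) = -491 - 491*H)
D(-1253, 1732) + 4872367 = (-491 - 491*(-1253)) + 4872367 = (-491 + 615223) + 4872367 = 614732 + 4872367 = 5487099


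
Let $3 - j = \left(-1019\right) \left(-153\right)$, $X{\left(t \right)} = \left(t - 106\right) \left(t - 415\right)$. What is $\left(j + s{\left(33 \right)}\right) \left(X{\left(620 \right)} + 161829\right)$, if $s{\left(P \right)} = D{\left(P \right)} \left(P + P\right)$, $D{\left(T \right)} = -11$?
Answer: $-41851379370$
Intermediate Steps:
$X{\left(t \right)} = \left(-415 + t\right) \left(-106 + t\right)$ ($X{\left(t \right)} = \left(-106 + t\right) \left(-415 + t\right) = \left(-415 + t\right) \left(-106 + t\right)$)
$s{\left(P \right)} = - 22 P$ ($s{\left(P \right)} = - 11 \left(P + P\right) = - 11 \cdot 2 P = - 22 P$)
$j = -155904$ ($j = 3 - \left(-1019\right) \left(-153\right) = 3 - 155907 = -155904$)
$\left(j + s{\left(33 \right)}\right) \left(X{\left(620 \right)} + 161829\right) = \left(-155904 - 726\right) \left(\left(43990 + 620^{2} - 323020\right) + 161829\right) = \left(-155904 - 726\right) \left(\left(43990 + 384400 - 323020\right) + 161829\right) = - 156630 \left(105370 + 161829\right) = \left(-156630\right) 267199 = -41851379370$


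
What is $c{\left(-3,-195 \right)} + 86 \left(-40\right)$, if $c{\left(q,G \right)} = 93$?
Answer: $-3347$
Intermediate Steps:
$c{\left(-3,-195 \right)} + 86 \left(-40\right) = 93 + 86 \left(-40\right) = 93 - 3440 = -3347$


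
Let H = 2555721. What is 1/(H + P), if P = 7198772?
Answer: 1/9754493 ≈ 1.0252e-7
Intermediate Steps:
1/(H + P) = 1/(2555721 + 7198772) = 1/9754493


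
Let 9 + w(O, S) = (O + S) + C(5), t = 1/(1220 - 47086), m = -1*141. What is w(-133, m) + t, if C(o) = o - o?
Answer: -12980079/45866 ≈ -283.00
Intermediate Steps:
C(o) = 0
m = -141
t = -1/45866 (t = 1/(-45866) = -1/45866 ≈ -2.1803e-5)
w(O, S) = -9 + O + S (w(O, S) = -9 + ((O + S) + 0) = -9 + (O + S) = -9 + O + S)
w(-133, m) + t = (-9 - 133 - 141) - 1/45866 = -283 - 1/45866 = -12980079/45866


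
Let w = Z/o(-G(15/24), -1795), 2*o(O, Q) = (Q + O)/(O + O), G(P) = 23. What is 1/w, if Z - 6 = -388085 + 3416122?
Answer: 909/139289978 ≈ 6.5260e-6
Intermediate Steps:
o(O, Q) = (O + Q)/(4*O) (o(O, Q) = ((Q + O)/(O + O))/2 = ((O + Q)/((2*O)))/2 = ((O + Q)*(1/(2*O)))/2 = ((O + Q)/(2*O))/2 = (O + Q)/(4*O))
Z = 3028043 (Z = 6 + (-388085 + 3416122) = 6 + 3028037 = 3028043)
w = 139289978/909 (w = 3028043/(((-1*23 - 1795)/(4*((-1*23))))) = 3028043/(((1/4)*(-23 - 1795)/(-23))) = 3028043/(((1/4)*(-1/23)*(-1818))) = 3028043/(909/46) = 3028043*(46/909) = 139289978/909 ≈ 1.5323e+5)
1/w = 1/(139289978/909) = 909/139289978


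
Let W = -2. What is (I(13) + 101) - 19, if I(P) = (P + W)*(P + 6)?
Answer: 291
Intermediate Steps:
I(P) = (-2 + P)*(6 + P) (I(P) = (P - 2)*(P + 6) = (-2 + P)*(6 + P))
(I(13) + 101) - 19 = ((-12 + 13² + 4*13) + 101) - 19 = ((-12 + 169 + 52) + 101) - 19 = (209 + 101) - 19 = 310 - 19 = 291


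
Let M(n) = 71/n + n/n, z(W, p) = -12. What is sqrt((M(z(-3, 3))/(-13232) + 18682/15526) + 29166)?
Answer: sqrt(692448483893230077699)/154080024 ≈ 170.78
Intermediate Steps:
M(n) = 1 + 71/n (M(n) = 71/n + 1 = 1 + 71/n)
sqrt((M(z(-3, 3))/(-13232) + 18682/15526) + 29166) = sqrt((((71 - 12)/(-12))/(-13232) + 18682/15526) + 29166) = sqrt((-1/12*59*(-1/13232) + 18682*(1/15526)) + 29166) = sqrt((-59/12*(-1/13232) + 9341/7763) + 29166) = sqrt((59/158784 + 9341/7763) + 29166) = sqrt(1483659361/1232640192 + 29166) = sqrt(35952667499233/1232640192) = sqrt(692448483893230077699)/154080024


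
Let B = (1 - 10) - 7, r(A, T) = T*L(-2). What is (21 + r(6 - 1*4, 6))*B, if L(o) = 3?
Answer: -624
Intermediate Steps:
r(A, T) = 3*T (r(A, T) = T*3 = 3*T)
B = -16 (B = -9 - 7 = -16)
(21 + r(6 - 1*4, 6))*B = (21 + 3*6)*(-16) = (21 + 18)*(-16) = 39*(-16) = -624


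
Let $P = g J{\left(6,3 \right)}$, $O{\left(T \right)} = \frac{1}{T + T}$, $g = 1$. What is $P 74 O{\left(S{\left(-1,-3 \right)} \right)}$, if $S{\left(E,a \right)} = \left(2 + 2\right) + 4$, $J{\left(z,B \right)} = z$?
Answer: $\frac{111}{4} \approx 27.75$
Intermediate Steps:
$S{\left(E,a \right)} = 8$ ($S{\left(E,a \right)} = 4 + 4 = 8$)
$O{\left(T \right)} = \frac{1}{2 T}$
$P = 6$ ($P = 1 \cdot 6 = 6$)
$P 74 O{\left(S{\left(-1,-3 \right)} \right)} = 6 \cdot 74 \frac{1}{2 \cdot 8} = 444 \cdot \frac{1}{2} \cdot \frac{1}{8} = 444 \cdot \frac{1}{16} = \frac{111}{4}$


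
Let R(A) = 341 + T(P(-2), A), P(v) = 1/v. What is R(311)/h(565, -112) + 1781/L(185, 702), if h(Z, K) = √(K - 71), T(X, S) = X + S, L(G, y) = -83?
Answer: -1781/83 - 1303*I*√183/366 ≈ -21.458 - 48.16*I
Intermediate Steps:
T(X, S) = S + X
h(Z, K) = √(-71 + K)
R(A) = 681/2 + A (R(A) = 341 + (A + 1/(-2)) = 341 + (A - ½) = 341 + (-½ + A) = 681/2 + A)
R(311)/h(565, -112) + 1781/L(185, 702) = (681/2 + 311)/(√(-71 - 112)) + 1781/(-83) = 1303/(2*(√(-183))) + 1781*(-1/83) = 1303/(2*((I*√183))) - 1781/83 = 1303*(-I*√183/183)/2 - 1781/83 = -1303*I*√183/366 - 1781/83 = -1781/83 - 1303*I*√183/366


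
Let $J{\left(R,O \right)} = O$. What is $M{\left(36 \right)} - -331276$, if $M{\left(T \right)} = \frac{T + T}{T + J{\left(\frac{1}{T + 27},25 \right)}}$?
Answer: $\frac{20207908}{61} \approx 3.3128 \cdot 10^{5}$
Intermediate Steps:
$M{\left(T \right)} = \frac{2 T}{25 + T}$ ($M{\left(T \right)} = \frac{T + T}{T + 25} = \frac{2 T}{25 + T}$)
$M{\left(36 \right)} - -331276 = 2 \cdot 36 \frac{1}{25 + 36} - -331276 = 2 \cdot 36 \cdot \frac{1}{61} + 331276 = \frac{72}{61} + 331276 = \frac{20207908}{61}$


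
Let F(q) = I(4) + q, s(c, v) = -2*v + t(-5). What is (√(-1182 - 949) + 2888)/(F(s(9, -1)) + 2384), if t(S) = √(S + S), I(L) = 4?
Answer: 690232/571211 + √21310/5712110 - 1444*I*√10/2856055 + 239*I*√2131/571211 ≈ 1.2084 + 0.017716*I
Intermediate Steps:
t(S) = √2*√S (t(S) = √(2*S) = √2*√S)
s(c, v) = -2*v + I*√10 (s(c, v) = -2*v + √2*√(-5) = -2*v + √2*(I*√5) = -2*v + I*√10)
F(q) = 4 + q
(√(-1182 - 949) + 2888)/(F(s(9, -1)) + 2384) = (√(-1182 - 949) + 2888)/((4 + (-2*(-1) + I*√10)) + 2384) = (√(-2131) + 2888)/((4 + (2 + I*√10)) + 2384) = (I*√2131 + 2888)/((6 + I*√10) + 2384) = (2888 + I*√2131)/(2390 + I*√10)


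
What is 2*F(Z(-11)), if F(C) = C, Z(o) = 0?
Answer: 0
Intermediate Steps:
2*F(Z(-11)) = 2*0 = 0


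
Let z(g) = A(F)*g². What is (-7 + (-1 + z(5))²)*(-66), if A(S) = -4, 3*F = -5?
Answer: -672804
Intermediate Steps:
F = -5/3 (F = (⅓)*(-5) = -5/3 ≈ -1.6667)
z(g) = -4*g²
(-7 + (-1 + z(5))²)*(-66) = (-7 + (-1 - 4*5²)²)*(-66) = (-7 + (-1 - 4*25)²)*(-66) = (-7 + (-1 - 100)²)*(-66) = (-7 + (-101)²)*(-66) = (-7 + 10201)*(-66) = 10194*(-66) = -672804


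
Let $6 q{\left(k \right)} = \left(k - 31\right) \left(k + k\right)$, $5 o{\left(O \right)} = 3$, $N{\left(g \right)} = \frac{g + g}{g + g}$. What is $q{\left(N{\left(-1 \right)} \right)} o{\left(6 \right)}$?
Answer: $-6$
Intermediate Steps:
$N{\left(g \right)} = 1$ ($N{\left(g \right)} = \frac{2 g}{2 g} = 2 g \frac{1}{2 g} = 1$)
$o{\left(O \right)} = \frac{3}{5}$ ($o{\left(O \right)} = \frac{1}{5} \cdot 3 = \frac{3}{5}$)
$q{\left(k \right)} = \frac{k \left(-31 + k\right)}{3}$ ($q{\left(k \right)} = \frac{\left(k - 31\right) \left(k + k\right)}{6} = \frac{\left(-31 + k\right) 2 k}{6} = \frac{2 k \left(-31 + k\right)}{6} = \frac{k \left(-31 + k\right)}{3}$)
$q{\left(N{\left(-1 \right)} \right)} o{\left(6 \right)} = \frac{1}{3} \cdot 1 \left(-31 + 1\right) \frac{3}{5} = \frac{1}{3} \cdot 1 \left(-30\right) \frac{3}{5} = \left(-10\right) \frac{3}{5} = -6$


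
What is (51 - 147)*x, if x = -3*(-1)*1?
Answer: -288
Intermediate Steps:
x = 3 (x = 3*1 = 3)
(51 - 147)*x = (51 - 147)*3 = -96*3 = -288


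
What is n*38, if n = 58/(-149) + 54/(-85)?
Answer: -493088/12665 ≈ -38.933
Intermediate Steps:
n = -12976/12665 (n = 58*(-1/149) + 54*(-1/85) = -58/149 - 54/85 = -12976/12665 ≈ -1.0246)
n*38 = -12976/12665*38 = -493088/12665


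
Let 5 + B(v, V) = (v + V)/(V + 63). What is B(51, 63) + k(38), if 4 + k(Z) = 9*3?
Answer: 397/21 ≈ 18.905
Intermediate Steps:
k(Z) = 23 (k(Z) = -4 + 9*3 = -4 + 27 = 23)
B(v, V) = -5 + (V + v)/(63 + V) (B(v, V) = -5 + (v + V)/(V + 63) = -5 + (V + v)/(63 + V))
B(51, 63) + k(38) = (-315 + 51 - 4*63)/(63 + 63) + 23 = (-315 + 51 - 252)/126 + 23 = (1/126)*(-516) + 23 = -86/21 + 23 = 397/21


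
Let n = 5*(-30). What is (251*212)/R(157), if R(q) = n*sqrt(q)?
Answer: -26606*sqrt(157)/11775 ≈ -28.312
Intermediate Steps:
n = -150
R(q) = -150*sqrt(q)
(251*212)/R(157) = (251*212)/((-150*sqrt(157))) = 53212*(-sqrt(157)/23550) = -26606*sqrt(157)/11775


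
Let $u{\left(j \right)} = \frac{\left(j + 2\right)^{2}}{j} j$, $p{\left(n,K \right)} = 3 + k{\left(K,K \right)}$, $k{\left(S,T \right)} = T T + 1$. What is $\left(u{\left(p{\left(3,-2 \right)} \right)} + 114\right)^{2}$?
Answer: $45796$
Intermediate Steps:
$k{\left(S,T \right)} = 1 + T^{2}$ ($k{\left(S,T \right)} = T^{2} + 1 = 1 + T^{2}$)
$p{\left(n,K \right)} = 4 + K^{2}$ ($p{\left(n,K \right)} = 3 + \left(1 + K^{2}\right) = 4 + K^{2}$)
$u{\left(j \right)} = \left(2 + j\right)^{2}$ ($u{\left(j \right)} = \frac{\left(2 + j\right)^{2}}{j} j = \left(2 + j\right)^{2}$)
$\left(u{\left(p{\left(3,-2 \right)} \right)} + 114\right)^{2} = \left(\left(2 + \left(4 + \left(-2\right)^{2}\right)\right)^{2} + 114\right)^{2} = \left(\left(2 + \left(4 + 4\right)\right)^{2} + 114\right)^{2} = \left(\left(2 + 8\right)^{2} + 114\right)^{2} = \left(10^{2} + 114\right)^{2} = \left(100 + 114\right)^{2} = 214^{2} = 45796$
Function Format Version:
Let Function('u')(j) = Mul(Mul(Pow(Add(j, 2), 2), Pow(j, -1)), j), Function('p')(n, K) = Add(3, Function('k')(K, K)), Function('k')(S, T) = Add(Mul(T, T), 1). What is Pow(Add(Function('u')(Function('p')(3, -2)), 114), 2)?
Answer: 45796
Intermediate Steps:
Function('k')(S, T) = Add(1, Pow(T, 2)) (Function('k')(S, T) = Add(Pow(T, 2), 1) = Add(1, Pow(T, 2)))
Function('p')(n, K) = Add(4, Pow(K, 2)) (Function('p')(n, K) = Add(3, Add(1, Pow(K, 2))) = Add(4, Pow(K, 2)))
Function('u')(j) = Pow(Add(2, j), 2) (Function('u')(j) = Mul(Mul(Pow(Add(2, j), 2), Pow(j, -1)), j) = Mul(Mul(Pow(j, -1), Pow(Add(2, j), 2)), j) = Pow(Add(2, j), 2))
Pow(Add(Function('u')(Function('p')(3, -2)), 114), 2) = Pow(Add(Pow(Add(2, Add(4, Pow(-2, 2))), 2), 114), 2) = Pow(Add(Pow(Add(2, Add(4, 4)), 2), 114), 2) = Pow(Add(Pow(Add(2, 8), 2), 114), 2) = Pow(Add(Pow(10, 2), 114), 2) = Pow(Add(100, 114), 2) = Pow(214, 2) = 45796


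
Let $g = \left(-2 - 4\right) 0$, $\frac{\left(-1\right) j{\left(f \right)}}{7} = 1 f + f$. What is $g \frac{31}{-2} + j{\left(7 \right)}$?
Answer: $-98$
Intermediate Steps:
$j{\left(f \right)} = - 14 f$ ($j{\left(f \right)} = - 7 \left(1 f + f\right) = - 7 \left(f + f\right) = - 7 \cdot 2 f = - 14 f$)
$g = 0$ ($g = \left(-6\right) 0 = 0$)
$g \frac{31}{-2} + j{\left(7 \right)} = 0 \frac{31}{-2} - 98 = 0 \cdot 31 \left(- \frac{1}{2}\right) - 98 = 0 \left(- \frac{31}{2}\right) - 98 = 0 - 98 = -98$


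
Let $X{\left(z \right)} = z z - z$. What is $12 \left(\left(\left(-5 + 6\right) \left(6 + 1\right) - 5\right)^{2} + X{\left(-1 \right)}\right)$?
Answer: $72$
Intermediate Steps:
$X{\left(z \right)} = z^{2} - z$
$12 \left(\left(\left(-5 + 6\right) \left(6 + 1\right) - 5\right)^{2} + X{\left(-1 \right)}\right) = 12 \left(\left(\left(-5 + 6\right) \left(6 + 1\right) - 5\right)^{2} - \left(-1 - 1\right)\right) = 12 \left(\left(1 \cdot 7 - 5\right)^{2} - -2\right) = 12 \left(\left(7 - 5\right)^{2} + 2\right) = 12 \left(2^{2} + 2\right) = 12 \left(4 + 2\right) = 12 \cdot 6 = 72$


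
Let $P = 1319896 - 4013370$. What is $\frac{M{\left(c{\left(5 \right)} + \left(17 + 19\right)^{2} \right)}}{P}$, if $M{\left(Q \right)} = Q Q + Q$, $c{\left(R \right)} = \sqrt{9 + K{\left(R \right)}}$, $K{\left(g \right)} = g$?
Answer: $- \frac{840463}{1346737} - \frac{2593 \sqrt{14}}{2693474} \approx -0.62768$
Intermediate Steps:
$c{\left(R \right)} = \sqrt{9 + R}$
$M{\left(Q \right)} = Q + Q^{2}$ ($M{\left(Q \right)} = Q^{2} + Q = Q + Q^{2}$)
$P = -2693474$ ($P = 1319896 - 4013370 = -2693474$)
$\frac{M{\left(c{\left(5 \right)} + \left(17 + 19\right)^{2} \right)}}{P} = \frac{\left(\sqrt{9 + 5} + \left(17 + 19\right)^{2}\right) \left(1 + \left(\sqrt{9 + 5} + \left(17 + 19\right)^{2}\right)\right)}{-2693474} = \left(\sqrt{14} + 36^{2}\right) \left(1 + \left(\sqrt{14} + 36^{2}\right)\right) \left(- \frac{1}{2693474}\right) = \left(\sqrt{14} + 1296\right) \left(1 + \left(\sqrt{14} + 1296\right)\right) \left(- \frac{1}{2693474}\right) = \left(1296 + \sqrt{14}\right) \left(1 + \left(1296 + \sqrt{14}\right)\right) \left(- \frac{1}{2693474}\right) = \left(1296 + \sqrt{14}\right) \left(1297 + \sqrt{14}\right) \left(- \frac{1}{2693474}\right) = - \frac{\left(1296 + \sqrt{14}\right) \left(1297 + \sqrt{14}\right)}{2693474}$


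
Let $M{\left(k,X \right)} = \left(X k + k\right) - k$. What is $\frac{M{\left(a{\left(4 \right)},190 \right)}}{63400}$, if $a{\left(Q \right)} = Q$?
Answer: $\frac{19}{1585} \approx 0.011987$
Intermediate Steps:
$M{\left(k,X \right)} = X k$ ($M{\left(k,X \right)} = \left(k + X k\right) - k = X k$)
$\frac{M{\left(a{\left(4 \right)},190 \right)}}{63400} = \frac{190 \cdot 4}{63400} = 760 \cdot \frac{1}{63400} = \frac{19}{1585}$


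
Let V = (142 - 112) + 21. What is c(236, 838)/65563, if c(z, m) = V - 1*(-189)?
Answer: 240/65563 ≈ 0.0036606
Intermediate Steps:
V = 51 (V = 30 + 21 = 51)
c(z, m) = 240 (c(z, m) = 51 - 1*(-189) = 51 + 189 = 240)
c(236, 838)/65563 = 240/65563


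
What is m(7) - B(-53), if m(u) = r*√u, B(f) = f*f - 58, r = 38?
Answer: -2751 + 38*√7 ≈ -2650.5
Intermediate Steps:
B(f) = -58 + f² (B(f) = f² - 58 = -58 + f²)
m(u) = 38*√u
m(7) - B(-53) = 38*√7 - (-58 + (-53)²) = 38*√7 - (-58 + 2809) = 38*√7 - 1*2751 = 38*√7 - 2751 = -2751 + 38*√7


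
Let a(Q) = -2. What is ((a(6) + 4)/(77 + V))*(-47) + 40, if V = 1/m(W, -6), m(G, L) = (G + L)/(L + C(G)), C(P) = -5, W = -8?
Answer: 42244/1089 ≈ 38.792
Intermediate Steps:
m(G, L) = (G + L)/(-5 + L) (m(G, L) = (G + L)/(L - 5) = (G + L)/(-5 + L))
V = 11/14 (V = 1/((-8 - 6)/(-5 - 6)) = 1/(-14/(-11)) = 1/(-1/11*(-14)) = 1/(14/11) = 11/14 ≈ 0.78571)
((a(6) + 4)/(77 + V))*(-47) + 40 = ((-2 + 4)/(77 + 11/14))*(-47) + 40 = (2/(1089/14))*(-47) + 40 = (2*(14/1089))*(-47) + 40 = (28/1089)*(-47) + 40 = -1316/1089 + 40 = 42244/1089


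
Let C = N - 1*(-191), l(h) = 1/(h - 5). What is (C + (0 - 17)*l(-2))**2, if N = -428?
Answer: 2696164/49 ≈ 55024.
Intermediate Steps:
l(h) = 1/(-5 + h)
C = -237 (C = -428 - 1*(-191) = -428 + 191 = -237)
(C + (0 - 17)*l(-2))**2 = (-237 + (0 - 17)/(-5 - 2))**2 = (-237 - 17/(-7))**2 = (-237 - 17*(-1/7))**2 = (-237 + 17/7)**2 = (-1642/7)**2 = 2696164/49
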